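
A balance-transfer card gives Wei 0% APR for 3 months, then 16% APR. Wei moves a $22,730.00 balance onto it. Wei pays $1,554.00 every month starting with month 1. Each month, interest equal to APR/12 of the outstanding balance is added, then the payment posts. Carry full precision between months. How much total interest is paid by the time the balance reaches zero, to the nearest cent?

Promo months 1–3 at r₀ = 0%/12 = 0; months 4+ at r₁ = 16%/12 = 0.0133333.
After month 3 (no interest yet): B = $22,730.00 − 3·$1,554.00 = $18,068.00.
Then at r₁ with $1,554.00/mo: n₂ = −ln(1 − r₁·B/P)/ln(1+r₁) ≈ 12.72 → 13 more payments.
Total paid = 15·$1,554.00 + $1,117.13 = $24,427.13; interest = $24,427.13 − $22,730.00 = $1,697.13.

$1,697.13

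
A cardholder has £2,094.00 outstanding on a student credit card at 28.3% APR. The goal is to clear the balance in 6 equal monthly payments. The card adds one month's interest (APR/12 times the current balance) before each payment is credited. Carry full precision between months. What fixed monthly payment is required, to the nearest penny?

Monthly rate r = 28.3%/12 = 2.35833% = 0.0235833.
Level-payment amortization: P = B₀·r / (1 − (1+r)^(−n)) = 2094.00·0.0235833 / (1 − 1.02358^(−6)).
Denominator 1 − (1+r)^(−6) = 0.130517661.
P = 49.3835 / 0.130517661 ≈ 378.37.

£378.37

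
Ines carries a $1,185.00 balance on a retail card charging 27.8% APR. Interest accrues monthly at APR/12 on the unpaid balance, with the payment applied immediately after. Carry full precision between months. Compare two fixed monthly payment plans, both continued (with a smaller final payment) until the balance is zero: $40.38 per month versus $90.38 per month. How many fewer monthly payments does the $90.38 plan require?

Monthly rate r = 27.8%/12 = 2.31667% = 0.0231667.
At $40.38/mo: n = ⌈−ln(1 − rB₀/P)/ln(1+r)⌉ = 50 payments (last $29.64); total interest = total paid − $1,185.00 = $823.26.
At $90.38/mo: 16 payments (last $73.18); total interest $243.88.
Payments saved = 50 − 16 = 34.

34 fewer payments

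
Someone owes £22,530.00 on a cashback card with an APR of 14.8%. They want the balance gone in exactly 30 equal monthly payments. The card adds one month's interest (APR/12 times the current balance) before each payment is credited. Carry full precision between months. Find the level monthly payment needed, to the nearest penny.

Monthly rate r = 14.8%/12 = 1.23333% = 0.0123333.
Level-payment amortization: P = B₀·r / (1 − (1+r)^(−n)) = 22530.00·0.0123333 / (1 − 1.01233^(−30)).
Denominator 1 − (1+r)^(−30) = 0.307700713.
P = 277.87 / 0.307700713 ≈ 903.05.

£903.05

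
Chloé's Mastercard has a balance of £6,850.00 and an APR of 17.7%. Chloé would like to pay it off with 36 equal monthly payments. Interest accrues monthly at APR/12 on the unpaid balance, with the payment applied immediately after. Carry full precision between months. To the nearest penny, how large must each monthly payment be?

Monthly rate r = 17.7%/12 = 1.475% = 0.01475.
Level-payment amortization: P = B₀·r / (1 − (1+r)^(−n)) = 6850.00·0.01475 / (1 − 1.01475^(−36)).
Denominator 1 − (1+r)^(−36) = 0.409698563.
P = 101.037 / 0.409698563 ≈ 246.61.

£246.61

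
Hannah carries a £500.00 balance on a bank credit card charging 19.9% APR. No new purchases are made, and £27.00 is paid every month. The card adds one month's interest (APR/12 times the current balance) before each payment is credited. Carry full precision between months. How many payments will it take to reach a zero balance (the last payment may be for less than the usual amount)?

Monthly rate r = 19.9%/12 = 1.65833% = 0.0165833.
Recurrence: B ← B·(1+r) − £27.00.
Month 1: interest £8.29; balance after payment £481.29.
Month 2: interest £7.98; balance after payment £462.27.
Closed form: n = −ln(1 − rB₀/P)/ln(1+r) = −ln(0.6929)/ln(1.01658) ≈ 22.306, so the balance reaches zero during payment 23.

23 payments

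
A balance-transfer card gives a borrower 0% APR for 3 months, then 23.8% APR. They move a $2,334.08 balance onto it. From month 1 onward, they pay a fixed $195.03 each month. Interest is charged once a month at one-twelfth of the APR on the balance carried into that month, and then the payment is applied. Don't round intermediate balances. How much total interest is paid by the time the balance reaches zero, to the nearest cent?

$195.94

Promo months 1–3 at r₀ = 0%/12 = 0; months 4+ at r₁ = 23.8%/12 = 0.0198333.
After month 3 (no interest yet): B = $2,334.08 − 3·$195.03 = $1,748.99.
Then at r₁ with $195.03/mo: n₂ = −ln(1 − r₁·B/P)/ln(1+r₁) ≈ 9.97 → 10 more payments.
Total paid = 12·$195.03 + $189.66 = $2,530.02; interest = $2,530.02 − $2,334.08 = $195.94.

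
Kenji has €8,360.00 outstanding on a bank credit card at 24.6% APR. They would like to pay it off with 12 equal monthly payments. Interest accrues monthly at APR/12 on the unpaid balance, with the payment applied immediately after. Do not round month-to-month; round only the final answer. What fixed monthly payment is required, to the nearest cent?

€792.95

Monthly rate r = 24.6%/12 = 2.05% = 0.0205.
Level-payment amortization: P = B₀·r / (1 − (1+r)^(−n)) = 8360.00·0.0205 / (1 − 1.0205^(−12)).
Denominator 1 − (1+r)^(−12) = 0.216130275.
P = 171.38 / 0.216130275 ≈ 792.95.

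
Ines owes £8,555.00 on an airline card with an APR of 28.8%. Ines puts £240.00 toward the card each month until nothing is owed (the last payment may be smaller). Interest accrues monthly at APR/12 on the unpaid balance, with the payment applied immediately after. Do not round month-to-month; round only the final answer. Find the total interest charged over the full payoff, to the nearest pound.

Monthly rate r = 28.8%/12 = 2.4% = 0.024.
Payoff takes n = ⌈−ln(1 − rB₀/P)/ln(1+r)⌉ = ⌈81.567⌉ = 82 payments; the last is £136.68.
Total paid = 81·£240.00 + £136.68 = £19,576.68.
Total interest = total paid − principal = £19,576.68 − £8,555.00 = £11,021.68.

£11,022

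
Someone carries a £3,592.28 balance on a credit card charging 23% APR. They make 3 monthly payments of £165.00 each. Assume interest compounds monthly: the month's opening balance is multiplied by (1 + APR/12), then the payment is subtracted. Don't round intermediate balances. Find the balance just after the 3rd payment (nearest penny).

Monthly rate r = 23%/12 = 1.91667% = 0.0191667.
Each month: B ← B·(1+r) − £165.00.
Month 1: interest £68.85; balance after payment £3,496.13.
Month 2: interest £67.01; balance after payment £3,398.14.
Month 3: interest £65.13; balance after payment £3,298.27.

£3,298.27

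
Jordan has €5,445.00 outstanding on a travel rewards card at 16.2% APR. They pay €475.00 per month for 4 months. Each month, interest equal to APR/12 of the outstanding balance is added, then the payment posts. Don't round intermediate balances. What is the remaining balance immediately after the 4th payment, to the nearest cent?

Monthly rate r = 16.2%/12 = 1.35% = 0.0135.
Each month: B ← B·(1+r) − €475.00.
Month 1: interest €73.51; balance after payment €5,043.51.
Month 2: interest €68.09; balance after payment €4,636.59.
Month 3: interest €62.59; balance after payment €4,224.19.
Month 4: interest €57.03; balance after payment €3,806.22.

€3,806.22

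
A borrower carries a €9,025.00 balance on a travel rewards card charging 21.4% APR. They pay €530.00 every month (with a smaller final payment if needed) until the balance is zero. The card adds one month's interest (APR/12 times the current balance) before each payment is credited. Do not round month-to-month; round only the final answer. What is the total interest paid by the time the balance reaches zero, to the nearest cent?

€1,828.33

Monthly rate r = 21.4%/12 = 1.78333% = 0.0178333.
Payoff takes n = ⌈−ln(1 − rB₀/P)/ln(1+r)⌉ = ⌈20.476⌉ = 21 payments; the last is €253.33.
Total paid = 20·€530.00 + €253.33 = €10,853.33.
Total interest = total paid − principal = €10,853.33 − €9,025.00 = €1,828.33.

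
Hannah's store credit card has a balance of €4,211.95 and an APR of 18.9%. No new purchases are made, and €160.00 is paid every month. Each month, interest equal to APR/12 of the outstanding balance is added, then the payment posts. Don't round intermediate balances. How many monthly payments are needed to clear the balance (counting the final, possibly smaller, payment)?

35 payments

Monthly rate r = 18.9%/12 = 1.575% = 0.01575.
Recurrence: B ← B·(1+r) − €160.00.
Month 1: interest €66.34; balance after payment €4,118.29.
Month 2: interest €64.86; balance after payment €4,023.15.
Closed form: n = −ln(1 − rB₀/P)/ln(1+r) = −ln(0.58539)/ln(1.01575) ≈ 34.266, so the balance reaches zero during payment 35.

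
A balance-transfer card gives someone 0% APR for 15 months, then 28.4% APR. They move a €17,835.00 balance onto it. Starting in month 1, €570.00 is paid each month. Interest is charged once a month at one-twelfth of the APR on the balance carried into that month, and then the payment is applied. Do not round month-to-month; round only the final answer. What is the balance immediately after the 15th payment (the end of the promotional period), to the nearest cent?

Promo months 1–15 at r₀ = 0%/12 = 0; months 16+ at r₁ = 28.4%/12 = 0.0236667.
After month 15 (no interest yet): B = €17,835.00 − 15·€570.00 = €9,285.00.

€9,285.00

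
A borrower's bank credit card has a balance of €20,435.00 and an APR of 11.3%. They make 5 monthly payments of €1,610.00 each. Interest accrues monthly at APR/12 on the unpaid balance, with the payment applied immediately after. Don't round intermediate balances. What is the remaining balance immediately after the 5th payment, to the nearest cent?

Monthly rate r = 11.3%/12 = 0.941667% = 0.00941667.
Each month: B ← B·(1+r) − €1,610.00.
Month 1: interest €192.43; balance after payment €19,017.43.
Month 2: interest €179.08; balance after payment €17,586.51.
Month 3: interest €165.61; balance after payment €16,142.12.
Month 4: interest €152.00; balance after payment €14,684.12.
Month 5: interest €138.28; balance after payment €13,212.40.

€13,212.40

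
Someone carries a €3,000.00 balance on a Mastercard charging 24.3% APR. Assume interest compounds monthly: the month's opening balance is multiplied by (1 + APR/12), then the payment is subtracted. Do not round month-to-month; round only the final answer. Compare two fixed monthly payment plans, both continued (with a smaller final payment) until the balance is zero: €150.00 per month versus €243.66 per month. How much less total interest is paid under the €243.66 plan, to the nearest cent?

Monthly rate r = 24.3%/12 = 2.025% = 0.02025.
At €150.00/mo: n = ⌈−ln(1 − rB₀/P)/ln(1+r)⌉ = 26 payments (last €134.83); total interest = total paid − €3,000.00 = €884.83.
At €243.66/mo: 15 payments (last €74.80); total interest €486.04.
Interest saved = €884.83 − €486.04 = €398.79.

€398.79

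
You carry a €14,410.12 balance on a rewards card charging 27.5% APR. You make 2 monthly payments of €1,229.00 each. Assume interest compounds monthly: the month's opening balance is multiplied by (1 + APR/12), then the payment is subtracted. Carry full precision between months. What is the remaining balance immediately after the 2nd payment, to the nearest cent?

Monthly rate r = 27.5%/12 = 2.29167% = 0.0229167.
Each month: B ← B·(1+r) − €1,229.00.
Month 1: interest €330.23; balance after payment €13,511.35.
Month 2: interest €309.64; balance after payment €12,591.99.

€12,591.99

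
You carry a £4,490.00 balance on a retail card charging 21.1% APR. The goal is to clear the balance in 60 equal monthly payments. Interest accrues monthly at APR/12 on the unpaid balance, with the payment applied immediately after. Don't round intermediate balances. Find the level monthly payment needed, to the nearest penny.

Monthly rate r = 21.1%/12 = 1.75833% = 0.0175833.
Level-payment amortization: P = B₀·r / (1 − (1+r)^(−n)) = 4490.00·0.0175833 / (1 − 1.01758^(−60)).
Denominator 1 − (1+r)^(−60) = 0.648600703.
P = 78.9492 / 0.648600703 ≈ 121.72.

£121.72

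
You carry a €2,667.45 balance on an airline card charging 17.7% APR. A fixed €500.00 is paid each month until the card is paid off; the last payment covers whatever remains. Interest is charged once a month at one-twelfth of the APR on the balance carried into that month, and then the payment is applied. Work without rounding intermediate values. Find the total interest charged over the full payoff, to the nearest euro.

Monthly rate r = 17.7%/12 = 1.475% = 0.01475.
Payoff takes n = ⌈−ln(1 − rB₀/P)/ln(1+r)⌉ = ⌈5.597⌉ = 6 payments; the last is €299.57.
Total paid = 5·€500.00 + €299.57 = €2,799.57.
Total interest = total paid − principal = €2,799.57 − €2,667.45 = €132.12.

€132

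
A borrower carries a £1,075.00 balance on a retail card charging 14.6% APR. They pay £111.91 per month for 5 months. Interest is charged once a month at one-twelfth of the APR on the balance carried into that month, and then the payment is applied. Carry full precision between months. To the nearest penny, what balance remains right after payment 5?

£568.67

Monthly rate r = 14.6%/12 = 1.21667% = 0.0121667.
Each month: B ← B·(1+r) − £111.91.
Month 1: interest £13.08; balance after payment £976.17.
Month 2: interest £11.88; balance after payment £876.14.
Month 3: interest £10.66; balance after payment £774.89.
Month 4: interest £9.43; balance after payment £672.40.
Month 5: interest £8.18; balance after payment £568.67.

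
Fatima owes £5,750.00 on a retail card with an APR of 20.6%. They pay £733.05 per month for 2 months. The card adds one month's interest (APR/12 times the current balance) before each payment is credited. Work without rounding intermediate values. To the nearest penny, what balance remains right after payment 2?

£4,470.43

Monthly rate r = 20.6%/12 = 1.71667% = 0.0171667.
Each month: B ← B·(1+r) − £733.05.
Month 1: interest £98.71; balance after payment £5,115.66.
Month 2: interest £87.82; balance after payment £4,470.43.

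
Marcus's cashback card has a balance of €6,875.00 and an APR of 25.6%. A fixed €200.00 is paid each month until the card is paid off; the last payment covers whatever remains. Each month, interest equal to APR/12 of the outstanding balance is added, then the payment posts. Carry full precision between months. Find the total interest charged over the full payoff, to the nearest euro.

€5,649

Monthly rate r = 25.6%/12 = 2.13333% = 0.0213333.
Payoff takes n = ⌈−ln(1 − rB₀/P)/ln(1+r)⌉ = ⌈62.616⌉ = 63 payments; the last is €123.67.
Total paid = 62·€200.00 + €123.67 = €12,523.67.
Total interest = total paid − principal = €12,523.67 − €6,875.00 = €5,648.67.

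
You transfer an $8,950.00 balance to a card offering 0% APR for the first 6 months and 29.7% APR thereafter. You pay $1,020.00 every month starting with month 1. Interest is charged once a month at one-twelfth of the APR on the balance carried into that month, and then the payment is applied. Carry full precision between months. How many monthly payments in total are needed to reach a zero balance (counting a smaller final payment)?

Promo months 1–6 at r₀ = 0%/12 = 0; months 7+ at r₁ = 29.7%/12 = 0.02475.
After month 6 (no interest yet): B = $8,950.00 − 6·$1,020.00 = $2,830.00.
Then at r₁ with $1,020.00/mo: n₂ = −ln(1 − r₁·B/P)/ln(1+r₁) ≈ 2.91 → 3 more payments.

9 payments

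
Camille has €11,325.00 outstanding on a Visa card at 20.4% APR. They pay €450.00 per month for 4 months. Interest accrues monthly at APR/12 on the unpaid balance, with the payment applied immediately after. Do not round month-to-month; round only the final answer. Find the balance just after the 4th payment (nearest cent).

€10,268.54

Monthly rate r = 20.4%/12 = 1.7% = 0.017.
Each month: B ← B·(1+r) − €450.00.
Month 1: interest €192.52; balance after payment €11,067.52.
Month 2: interest €188.15; balance after payment €10,805.67.
Month 3: interest €183.70; balance after payment €10,539.37.
Month 4: interest €179.17; balance after payment €10,268.54.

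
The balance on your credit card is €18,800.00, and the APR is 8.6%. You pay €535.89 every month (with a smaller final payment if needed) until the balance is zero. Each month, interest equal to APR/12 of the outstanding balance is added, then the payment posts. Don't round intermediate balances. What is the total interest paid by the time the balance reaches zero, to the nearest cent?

Monthly rate r = 8.6%/12 = 0.716667% = 0.00716667.
Payoff takes n = ⌈−ln(1 − rB₀/P)/ln(1+r)⌉ = ⌈40.551⌉ = 41 payments; the last is €295.58.
Total paid = 40·€535.89 + €295.58 = €21,731.18.
Total interest = total paid − principal = €21,731.18 − €18,800.00 = €2,931.18.

€2,931.18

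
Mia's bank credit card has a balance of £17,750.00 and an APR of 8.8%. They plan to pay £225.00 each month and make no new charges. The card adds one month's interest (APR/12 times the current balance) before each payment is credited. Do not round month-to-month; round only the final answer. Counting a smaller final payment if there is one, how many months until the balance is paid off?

119 months

Monthly rate r = 8.8%/12 = 0.733333% = 0.00733333.
Recurrence: B ← B·(1+r) − £225.00.
Month 1: interest £130.17; balance after payment £17,655.17.
Month 2: interest £129.47; balance after payment £17,559.64.
Closed form: n = −ln(1 − rB₀/P)/ln(1+r) = −ln(0.42148)/ln(1.00733) ≈ 118.247, so the balance reaches zero during payment 119.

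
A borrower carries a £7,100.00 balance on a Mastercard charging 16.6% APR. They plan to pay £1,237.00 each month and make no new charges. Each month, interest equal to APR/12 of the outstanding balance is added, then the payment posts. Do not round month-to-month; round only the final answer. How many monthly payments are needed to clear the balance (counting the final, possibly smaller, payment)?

7 months

Monthly rate r = 16.6%/12 = 1.38333% = 0.0138333.
Recurrence: B ← B·(1+r) − £1,237.00.
Month 1: interest £98.22; balance after payment £5,961.22.
Month 2: interest £82.46; balance after payment £4,806.68.
Closed form: n = −ln(1 − rB₀/P)/ln(1+r) = −ln(0.9206)/ln(1.01383) ≈ 6.022, so the balance reaches zero during payment 7.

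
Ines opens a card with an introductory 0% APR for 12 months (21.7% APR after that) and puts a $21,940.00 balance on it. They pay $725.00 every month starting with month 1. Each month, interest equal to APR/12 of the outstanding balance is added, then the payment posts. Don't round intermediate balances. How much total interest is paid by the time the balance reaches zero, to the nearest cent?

$2,976.70

Promo months 1–12 at r₀ = 0%/12 = 0; months 13+ at r₁ = 21.7%/12 = 0.0180833.
After month 12 (no interest yet): B = $21,940.00 − 12·$725.00 = $13,240.00.
Then at r₁ with $725.00/mo: n₂ = −ln(1 − r₁·B/P)/ln(1+r₁) ≈ 22.37 → 23 more payments.
Total paid = 34·$725.00 + $266.70 = $24,916.70; interest = $24,916.70 − $21,940.00 = $2,976.70.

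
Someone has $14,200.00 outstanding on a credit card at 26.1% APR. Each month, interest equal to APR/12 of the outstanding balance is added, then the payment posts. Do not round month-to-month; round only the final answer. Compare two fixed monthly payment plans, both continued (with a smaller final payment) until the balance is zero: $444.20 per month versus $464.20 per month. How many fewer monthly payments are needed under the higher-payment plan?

5 fewer payments

Monthly rate r = 26.1%/12 = 2.175% = 0.02175.
At $444.20/mo: n = ⌈−ln(1 − rB₀/P)/ln(1+r)⌉ = 56 payments (last $103.75); total interest = total paid − $14,200.00 = $10,334.75.
At $464.20/mo: 51 payments (last $405.98); total interest $9,415.98.
Payments saved = 56 − 51 = 5.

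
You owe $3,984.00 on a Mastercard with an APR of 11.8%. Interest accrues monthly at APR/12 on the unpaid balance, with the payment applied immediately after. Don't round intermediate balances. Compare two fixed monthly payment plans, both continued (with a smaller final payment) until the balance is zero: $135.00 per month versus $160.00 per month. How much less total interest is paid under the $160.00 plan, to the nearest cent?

$136.65

Monthly rate r = 11.8%/12 = 0.983333% = 0.00983333.
At $135.00/mo: n = ⌈−ln(1 − rB₀/P)/ln(1+r)⌉ = 36 payments (last $3.83); total interest = total paid − $3,984.00 = $744.83.
At $160.00/mo: 29 payments (last $112.18); total interest $608.18.
Interest saved = $744.83 − $608.18 = $136.65.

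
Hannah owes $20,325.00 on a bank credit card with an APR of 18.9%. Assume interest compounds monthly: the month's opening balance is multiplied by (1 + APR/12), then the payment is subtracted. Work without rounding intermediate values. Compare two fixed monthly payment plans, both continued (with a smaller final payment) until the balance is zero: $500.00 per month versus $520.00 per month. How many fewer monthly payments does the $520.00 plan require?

4 fewer payments

Monthly rate r = 18.9%/12 = 1.575% = 0.01575.
At $500.00/mo: n = ⌈−ln(1 − rB₀/P)/ln(1+r)⌉ = 66 payments (last $210.19); total interest = total paid − $20,325.00 = $12,385.19.
At $520.00/mo: 62 payments (last $95.20); total interest $11,490.20.
Payments saved = 66 − 62 = 4.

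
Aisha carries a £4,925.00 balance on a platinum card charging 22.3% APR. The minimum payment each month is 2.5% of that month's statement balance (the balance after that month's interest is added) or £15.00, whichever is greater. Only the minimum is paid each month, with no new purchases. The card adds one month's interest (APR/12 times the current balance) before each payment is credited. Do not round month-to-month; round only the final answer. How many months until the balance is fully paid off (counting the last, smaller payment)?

379 months

Monthly rate r = 22.3%/12 = 1.85833% = 0.0185833.
While 2.5% of the post-interest balance exceeds £15.00, each month B ← (B·(1+r))·(1 − 0.025), i.e. B shrinks by the factor (1+r)·0.975 = 0.99312.
This holds for months 1–308. Entering month 309 the balance is £587.18; 2.5% of the post-interest balance is now below £15.00, so the flat £15.00 minimum applies from here.
From month 309 a fixed £15.00 at rate r clears £587.18 in 71 more payments. Total: 308 + 71 = 379 months.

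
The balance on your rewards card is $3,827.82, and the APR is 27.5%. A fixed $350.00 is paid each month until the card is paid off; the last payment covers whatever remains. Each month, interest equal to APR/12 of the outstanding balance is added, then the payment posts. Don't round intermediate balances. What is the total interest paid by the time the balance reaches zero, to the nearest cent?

$629.80

Monthly rate r = 27.5%/12 = 2.29167% = 0.0229167.
Payoff takes n = ⌈−ln(1 − rB₀/P)/ln(1+r)⌉ = ⌈12.734⌉ = 13 payments; the last is $257.62.
Total paid = 12·$350.00 + $257.62 = $4,457.62.
Total interest = total paid − principal = $4,457.62 − $3,827.82 = $629.80.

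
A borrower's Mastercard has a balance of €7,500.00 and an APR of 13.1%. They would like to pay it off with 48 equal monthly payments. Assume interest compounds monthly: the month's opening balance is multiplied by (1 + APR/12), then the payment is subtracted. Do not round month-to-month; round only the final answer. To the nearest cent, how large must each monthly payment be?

Monthly rate r = 13.1%/12 = 1.09167% = 0.0109167.
Level-payment amortization: P = B₀·r / (1 − (1+r)^(−n)) = 7500.00·0.0109167 / (1 − 1.01092^(−48)).
Denominator 1 − (1+r)^(−48) = 0.406168981.
P = 81.875 / 0.406168981 ≈ 201.58.

€201.58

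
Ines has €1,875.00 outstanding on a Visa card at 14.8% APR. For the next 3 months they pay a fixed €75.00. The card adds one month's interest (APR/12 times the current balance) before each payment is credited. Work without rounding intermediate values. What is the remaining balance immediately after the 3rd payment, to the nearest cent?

Monthly rate r = 14.8%/12 = 1.23333% = 0.0123333.
Each month: B ← B·(1+r) − €75.00.
Month 1: interest €23.12; balance after payment €1,823.12.
Month 2: interest €22.49; balance after payment €1,770.61.
Month 3: interest €21.84; balance after payment €1,717.45.

€1,717.45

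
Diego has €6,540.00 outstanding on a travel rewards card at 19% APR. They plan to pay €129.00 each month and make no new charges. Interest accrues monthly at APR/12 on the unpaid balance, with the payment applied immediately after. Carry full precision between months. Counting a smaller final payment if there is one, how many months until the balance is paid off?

104 months

Monthly rate r = 19%/12 = 1.58333% = 0.0158333.
Recurrence: B ← B·(1+r) − €129.00.
Month 1: interest €103.55; balance after payment €6,514.55.
Month 2: interest €103.15; balance after payment €6,488.70.
Closed form: n = −ln(1 − rB₀/P)/ln(1+r) = −ln(0.19729)/ln(1.01583) ≈ 103.321, so the balance reaches zero during payment 104.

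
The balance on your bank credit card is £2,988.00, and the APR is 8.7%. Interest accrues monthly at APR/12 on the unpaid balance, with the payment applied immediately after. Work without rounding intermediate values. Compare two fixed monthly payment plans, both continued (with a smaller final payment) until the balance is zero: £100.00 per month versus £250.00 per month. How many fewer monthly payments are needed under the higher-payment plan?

21 fewer payments

Monthly rate r = 8.7%/12 = 0.725% = 0.00725.
At £100.00/mo: n = ⌈−ln(1 − rB₀/P)/ln(1+r)⌉ = 34 payments (last £79.84); total interest = total paid − £2,988.00 = £391.84.
At £250.00/mo: 13 payments (last £137.00); total interest £149.00.
Payments saved = 34 − 13 = 21.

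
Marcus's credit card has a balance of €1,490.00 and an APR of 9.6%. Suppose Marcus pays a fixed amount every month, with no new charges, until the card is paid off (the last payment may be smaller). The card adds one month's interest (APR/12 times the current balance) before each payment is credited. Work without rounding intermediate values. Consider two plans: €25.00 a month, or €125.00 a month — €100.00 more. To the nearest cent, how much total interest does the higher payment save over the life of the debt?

Monthly rate r = 9.6%/12 = 0.8% = 0.008.
At €25.00/mo: n = ⌈−ln(1 − rB₀/P)/ln(1+r)⌉ = 82 payments (last €7.46); total interest = total paid − €1,490.00 = €542.46.
At €125.00/mo: 13 payments (last €72.29); total interest €82.29.
Interest saved = €542.46 − €82.29 = €460.17.

€460.17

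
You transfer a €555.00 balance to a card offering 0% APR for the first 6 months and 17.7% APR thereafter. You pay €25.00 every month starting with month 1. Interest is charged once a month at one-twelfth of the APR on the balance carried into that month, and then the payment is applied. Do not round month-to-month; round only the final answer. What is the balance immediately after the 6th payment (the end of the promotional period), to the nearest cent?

€405.00

Promo months 1–6 at r₀ = 0%/12 = 0; months 7+ at r₁ = 17.7%/12 = 0.01475.
After month 6 (no interest yet): B = €555.00 − 6·€25.00 = €405.00.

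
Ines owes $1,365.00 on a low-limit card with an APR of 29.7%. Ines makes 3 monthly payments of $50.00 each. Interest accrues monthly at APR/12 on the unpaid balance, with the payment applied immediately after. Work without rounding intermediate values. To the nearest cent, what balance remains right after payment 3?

$1,315.14

Monthly rate r = 29.7%/12 = 2.475% = 0.02475.
Each month: B ← B·(1+r) − $50.00.
Month 1: interest $33.78; balance after payment $1,348.78.
Month 2: interest $33.38; balance after payment $1,332.17.
Month 3: interest $32.97; balance after payment $1,315.14.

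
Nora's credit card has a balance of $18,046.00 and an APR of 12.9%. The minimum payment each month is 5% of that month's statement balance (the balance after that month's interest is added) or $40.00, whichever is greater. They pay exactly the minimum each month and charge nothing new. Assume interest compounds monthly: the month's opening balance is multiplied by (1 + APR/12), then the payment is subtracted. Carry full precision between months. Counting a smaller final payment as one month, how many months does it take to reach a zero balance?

100 months

Monthly rate r = 12.9%/12 = 1.075% = 0.01075.
While 5% of the post-interest balance exceeds $40.00, each month B ← (B·(1+r))·(1 − 0.05), i.e. B shrinks by the factor (1+r)·0.95 = 0.96021.
This holds for months 1–78. Entering month 79 the balance is $760.39; 5% of the post-interest balance is now below $40.00, so the flat $40.00 minimum applies from here.
From month 79 a fixed $40.00 at rate r clears $760.39 in 22 more payments. Total: 78 + 22 = 100 months.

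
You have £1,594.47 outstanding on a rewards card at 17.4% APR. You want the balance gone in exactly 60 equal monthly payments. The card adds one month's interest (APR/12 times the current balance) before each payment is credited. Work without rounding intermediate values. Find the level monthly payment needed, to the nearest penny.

£39.97

Monthly rate r = 17.4%/12 = 1.45% = 0.0145.
Level-payment amortization: P = B₀·r / (1 − (1+r)^(−n)) = 1594.47·0.0145 / (1 − 1.0145^(−60)).
Denominator 1 − (1+r)^(−60) = 0.578422991.
P = 23.1198 / 0.578422991 ≈ 39.97.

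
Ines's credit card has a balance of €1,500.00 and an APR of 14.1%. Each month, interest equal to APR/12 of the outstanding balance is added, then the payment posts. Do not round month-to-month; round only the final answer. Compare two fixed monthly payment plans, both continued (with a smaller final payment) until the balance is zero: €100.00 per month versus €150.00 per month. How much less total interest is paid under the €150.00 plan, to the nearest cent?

Monthly rate r = 14.1%/12 = 1.175% = 0.01175.
At €100.00/mo: n = ⌈−ln(1 − rB₀/P)/ln(1+r)⌉ = 17 payments (last €59.93); total interest = total paid − €1,500.00 = €159.93.
At €150.00/mo: 11 payments (last €105.24); total interest €105.24.
Interest saved = €159.93 − €105.24 = €54.69.

€54.69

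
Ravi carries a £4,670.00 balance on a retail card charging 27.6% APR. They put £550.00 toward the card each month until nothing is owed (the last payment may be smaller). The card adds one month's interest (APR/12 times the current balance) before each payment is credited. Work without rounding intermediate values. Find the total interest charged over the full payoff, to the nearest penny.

Monthly rate r = 27.6%/12 = 2.3% = 0.023.
Payoff takes n = ⌈−ln(1 − rB₀/P)/ln(1+r)⌉ = ⌈9.555⌉ = 10 payments; the last is £306.76.
Total paid = 9·£550.00 + £306.76 = £5,256.76.
Total interest = total paid − principal = £5,256.76 − £4,670.00 = £586.76.

£586.76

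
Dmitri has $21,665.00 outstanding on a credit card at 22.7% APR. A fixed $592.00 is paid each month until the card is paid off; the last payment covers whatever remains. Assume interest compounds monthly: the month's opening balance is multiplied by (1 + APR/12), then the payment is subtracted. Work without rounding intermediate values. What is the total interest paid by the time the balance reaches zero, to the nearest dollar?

$15,567

Monthly rate r = 22.7%/12 = 1.89167% = 0.0189167.
Payoff takes n = ⌈−ln(1 − rB₀/P)/ln(1+r)⌉ = ⌈62.890⌉ = 63 payments; the last is $527.65.
Total paid = 62·$592.00 + $527.65 = $37,231.65.
Total interest = total paid − principal = $37,231.65 − $21,665.00 = $15,566.65.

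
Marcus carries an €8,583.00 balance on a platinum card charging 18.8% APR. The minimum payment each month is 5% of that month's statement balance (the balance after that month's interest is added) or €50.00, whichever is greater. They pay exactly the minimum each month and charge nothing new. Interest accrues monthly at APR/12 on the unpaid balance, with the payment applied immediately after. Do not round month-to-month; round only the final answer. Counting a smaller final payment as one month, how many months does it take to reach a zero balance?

85 months

Monthly rate r = 18.8%/12 = 1.56667% = 0.0156667.
While 5% of the post-interest balance exceeds €50.00, each month B ← (B·(1+r))·(1 − 0.05), i.e. B shrinks by the factor (1+r)·0.95 = 0.96488.
This holds for months 1–61. Entering month 62 the balance is €969.62; 5% of the post-interest balance is now below €50.00, so the flat €50.00 minimum applies from here.
From month 62 a fixed €50.00 at rate r clears €969.62 in 24 more payments. Total: 61 + 24 = 85 months.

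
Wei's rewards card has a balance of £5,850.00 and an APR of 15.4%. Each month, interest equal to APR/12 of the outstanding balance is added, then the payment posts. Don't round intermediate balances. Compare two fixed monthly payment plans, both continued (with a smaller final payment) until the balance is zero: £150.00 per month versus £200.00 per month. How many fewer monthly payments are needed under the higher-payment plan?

Monthly rate r = 15.4%/12 = 1.28333% = 0.0128333.
At £150.00/mo: n = ⌈−ln(1 − rB₀/P)/ln(1+r)⌉ = 55 payments (last £65.60); total interest = total paid − £5,850.00 = £2,315.60.
At £200.00/mo: 37 payments (last £181.15); total interest £1,531.15.
Payments saved = 55 − 37 = 18.

18 fewer payments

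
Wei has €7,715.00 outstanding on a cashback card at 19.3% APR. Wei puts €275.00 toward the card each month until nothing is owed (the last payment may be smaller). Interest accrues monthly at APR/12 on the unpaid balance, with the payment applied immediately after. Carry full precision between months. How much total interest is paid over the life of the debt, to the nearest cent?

Monthly rate r = 19.3%/12 = 1.60833% = 0.0160833.
Payoff takes n = ⌈−ln(1 − rB₀/P)/ln(1+r)⌉ = ⌈37.607⌉ = 38 payments; the last is €167.57.
Total paid = 37·€275.00 + €167.57 = €10,342.57.
Total interest = total paid − principal = €10,342.57 − €7,715.00 = €2,627.57.

€2,627.57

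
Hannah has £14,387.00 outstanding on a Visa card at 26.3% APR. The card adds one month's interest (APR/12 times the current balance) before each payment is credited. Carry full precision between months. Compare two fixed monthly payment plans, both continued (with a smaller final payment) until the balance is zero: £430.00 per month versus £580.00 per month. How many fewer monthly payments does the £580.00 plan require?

24 fewer payments

Monthly rate r = 26.3%/12 = 2.19167% = 0.0219167.
At £430.00/mo: n = ⌈−ln(1 − rB₀/P)/ln(1+r)⌉ = 61 payments (last £412.72); total interest = total paid − £14,387.00 = £11,825.72.
At £580.00/mo: 37 payments (last £108.22); total interest £6,601.22.
Payments saved = 61 − 37 = 24.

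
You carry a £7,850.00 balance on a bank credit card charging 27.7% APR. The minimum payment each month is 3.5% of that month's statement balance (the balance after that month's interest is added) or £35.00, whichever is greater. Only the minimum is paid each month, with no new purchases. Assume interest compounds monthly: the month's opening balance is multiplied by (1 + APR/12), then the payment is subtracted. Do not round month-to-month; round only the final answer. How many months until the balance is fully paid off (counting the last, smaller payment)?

Monthly rate r = 27.7%/12 = 2.30833% = 0.0230833.
While 3.5% of the post-interest balance exceeds £35.00, each month B ← (B·(1+r))·(1 − 0.035), i.e. B shrinks by the factor (1+r)·0.965 = 0.98728.
This holds for months 1–163. Entering month 164 the balance is £973.46; 3.5% of the post-interest balance is now below £35.00, so the flat £35.00 minimum applies from here.
From month 164 a fixed £35.00 at rate r clears £973.46 in 46 more payments. Total: 163 + 46 = 209 months.

209 months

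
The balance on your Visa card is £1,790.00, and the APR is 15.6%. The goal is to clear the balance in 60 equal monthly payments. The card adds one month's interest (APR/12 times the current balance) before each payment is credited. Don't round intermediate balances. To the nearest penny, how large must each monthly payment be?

Monthly rate r = 15.6%/12 = 1.3% = 0.013.
Level-payment amortization: P = B₀·r / (1 − (1+r)^(−n)) = 1790.00·0.013 / (1 − 1.013^(−60)).
Denominator 1 − (1+r)^(−60) = 0.539284018.
P = 23.27 / 0.539284018 ≈ 43.15.

£43.15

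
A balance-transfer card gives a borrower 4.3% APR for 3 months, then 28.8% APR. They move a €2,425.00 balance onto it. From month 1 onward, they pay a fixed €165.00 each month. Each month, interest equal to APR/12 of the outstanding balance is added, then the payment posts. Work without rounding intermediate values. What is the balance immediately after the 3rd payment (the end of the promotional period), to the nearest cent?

Promo months 1–3 at r₀ = 4.3%/12 = 0.00358333; months 4+ at r₁ = 28.8%/12 = 0.024.
After month 3: iterate B ← B·(1+r₀) − €165.00 for 3 months → €1,954.39.

€1,954.39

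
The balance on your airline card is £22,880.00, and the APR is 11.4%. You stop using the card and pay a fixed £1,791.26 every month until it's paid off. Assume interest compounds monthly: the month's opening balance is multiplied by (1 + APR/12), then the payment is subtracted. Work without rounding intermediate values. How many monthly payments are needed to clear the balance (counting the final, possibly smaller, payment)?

14 months

Monthly rate r = 11.4%/12 = 0.95% = 0.0095.
Recurrence: B ← B·(1+r) − £1,791.26.
Month 1: interest £217.36; balance after payment £21,306.10.
Month 2: interest £202.41; balance after payment £19,717.25.
Closed form: n = −ln(1 − rB₀/P)/ln(1+r) = −ln(0.87866)/ln(1.0095) ≈ 13.682, so the balance reaches zero during payment 14.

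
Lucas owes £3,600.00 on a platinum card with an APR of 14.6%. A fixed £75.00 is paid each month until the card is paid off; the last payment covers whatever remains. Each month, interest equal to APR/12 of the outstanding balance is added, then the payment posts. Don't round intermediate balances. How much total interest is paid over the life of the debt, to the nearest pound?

Monthly rate r = 14.6%/12 = 1.21667% = 0.0121667.
Payoff takes n = ⌈−ln(1 − rB₀/P)/ln(1+r)⌉ = ⌈72.526⌉ = 73 payments; the last is £39.53.
Total paid = 72·£75.00 + £39.53 = £5,439.53.
Total interest = total paid − principal = £5,439.53 − £3,600.00 = £1,839.53.

£1,840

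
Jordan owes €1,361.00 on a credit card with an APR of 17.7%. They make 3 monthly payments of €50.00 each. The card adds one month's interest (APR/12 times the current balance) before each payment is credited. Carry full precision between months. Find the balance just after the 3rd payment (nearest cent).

Monthly rate r = 17.7%/12 = 1.475% = 0.01475.
Each month: B ← B·(1+r) − €50.00.
Month 1: interest €20.07; balance after payment €1,331.07.
Month 2: interest €19.63; balance after payment €1,300.71.
Month 3: interest €19.19; balance after payment €1,269.89.

€1,269.89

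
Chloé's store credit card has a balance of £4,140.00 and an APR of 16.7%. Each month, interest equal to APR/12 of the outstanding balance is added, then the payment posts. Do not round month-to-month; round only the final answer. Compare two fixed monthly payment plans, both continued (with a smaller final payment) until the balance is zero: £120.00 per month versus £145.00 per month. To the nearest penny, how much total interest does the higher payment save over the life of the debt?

£366.83

Monthly rate r = 16.7%/12 = 1.39167% = 0.0139167.
At £120.00/mo: n = ⌈−ln(1 − rB₀/P)/ln(1+r)⌉ = 48 payments (last £40.06); total interest = total paid − £4,140.00 = £1,540.06.
At £145.00/mo: 37 payments (last £93.23); total interest £1,173.23.
Interest saved = £1,540.06 − £1,173.23 = £366.83.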